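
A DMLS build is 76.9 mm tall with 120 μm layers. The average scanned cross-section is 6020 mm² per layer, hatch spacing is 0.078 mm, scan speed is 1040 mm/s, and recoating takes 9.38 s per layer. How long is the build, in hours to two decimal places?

Layers = ⌈76.9/0.12⌉ = 641.
Hatch length per layer: 6020 / 0.078 → 77179.5 mm.
Scan time per layer = 77179.5 / 1040 = 74.2111 s.
Per-layer time = 74.2111 + 9.38, so 83.5911 s.
Build time = 641 × 83.5911 = 53581.8951 s = 14.88 hours.

14.88 hours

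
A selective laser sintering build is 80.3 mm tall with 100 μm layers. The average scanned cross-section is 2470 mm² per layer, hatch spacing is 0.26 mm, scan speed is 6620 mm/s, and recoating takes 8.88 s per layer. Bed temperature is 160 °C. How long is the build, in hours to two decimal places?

Layer count = ceil(80.3 / 0.1) = 803.
Per-layer scan distance = 2470 / 0.26, so 9500 mm.
Per-layer scan time: 9500 / 6620 → 1.435 s.
Per-layer time = 1.435 + 8.88, so 10.315 s.
Build time = 803 × 10.315 = 8282.945 s = 2.30 hours.

2.30 hours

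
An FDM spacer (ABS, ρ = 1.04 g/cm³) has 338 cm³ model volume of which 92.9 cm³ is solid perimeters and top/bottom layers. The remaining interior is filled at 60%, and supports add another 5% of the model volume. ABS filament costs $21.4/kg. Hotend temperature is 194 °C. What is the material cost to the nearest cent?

$5.72

Infill region: 338 − 92.9 → 245.1 cm³.
Infill volume = 0.60 × 245.1 = 147.06 cm³.
Support = 0.05 × 338, so 16.9 cm³.
Deposited volume: 92.9 + 147.06 + 16.9 → 256.86 cm³.
Mass: 256.86 × 1.04 → 267.1344 g.
At $21.4/kg: 267.1344/1000 × 21.4 = $5.72.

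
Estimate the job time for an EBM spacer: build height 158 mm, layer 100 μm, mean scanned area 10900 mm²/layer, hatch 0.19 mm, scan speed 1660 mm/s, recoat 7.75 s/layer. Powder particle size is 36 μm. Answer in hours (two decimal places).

Layer count = ceil(158 / 0.1) = 1580.
Scan path per layer = 10900 / 0.19 = 57368.4 mm.
Beam time per layer = 57368.4 / 1660 = 34.5593 s.
Per-layer time = 34.5593 + 7.75 = 42.3093 s.
Total: 1580 × 42.3093 s = 66848.694 s → 18.57 hours.

18.57 hours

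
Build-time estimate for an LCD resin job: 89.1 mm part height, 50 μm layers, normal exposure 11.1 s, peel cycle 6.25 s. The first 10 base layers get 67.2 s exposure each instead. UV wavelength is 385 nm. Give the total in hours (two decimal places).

Layers = ⌈89.1/0.05⌉ = 1782.
Bottom layers = 10 × (67.2 + 6.25) = 734.5 s.
Normal layers = 1772 × (11.1 + 6.25), so 30744.2 s.
Total = 734.5 + 30744.2 = 31478.7 s = 8.74 hours.

8.74 hours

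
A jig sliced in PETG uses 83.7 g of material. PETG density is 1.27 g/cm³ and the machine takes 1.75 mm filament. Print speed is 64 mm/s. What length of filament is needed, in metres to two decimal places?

27.40 m

Volume = 83.7 g / 1.27 g·cm⁻³ = 65.9055 cm³ = 65905.5 mm³.
Filament cross-section = π × (1.75/2)² = 2.4053 mm².
Length = 65905.5 / 2.4053 = 27400.12 mm = 27.40 m.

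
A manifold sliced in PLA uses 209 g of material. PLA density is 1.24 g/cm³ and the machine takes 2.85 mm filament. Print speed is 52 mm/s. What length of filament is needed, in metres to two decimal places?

Volume = 209 g / 1.24 g·cm⁻³ = 168.5484 cm³ = 168548.4 mm³.
A = π r² = π × 1.425² = 6.3794 mm².
L = V/A = 168548.4/6.3794 = 26420.73 mm → 26.42 m.

26.42 m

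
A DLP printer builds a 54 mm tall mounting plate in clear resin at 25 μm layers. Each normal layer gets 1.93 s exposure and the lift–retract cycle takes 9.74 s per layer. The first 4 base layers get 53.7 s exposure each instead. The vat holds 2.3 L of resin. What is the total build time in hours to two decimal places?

Layer count = ceil(54 / 0.025) = 2160.
Base layers = 4 × (53.7 + 9.74), so 253.76 s.
Regular layers = 2156 × (1.93 + 9.74), so 25160.52 s.
Total = 253.76 + 25160.52 = 25414.28 s = 7.06 hours.

7.06 hours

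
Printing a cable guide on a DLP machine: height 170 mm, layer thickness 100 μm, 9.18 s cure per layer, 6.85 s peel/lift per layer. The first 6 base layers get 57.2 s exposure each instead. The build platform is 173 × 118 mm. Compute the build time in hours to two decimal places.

7.65 hours

Layers = ⌈170/0.1⌉ = 1700.
Base layers = 6 × (57.2 + 6.85) = 384.3 s.
Normal layers: 1694 × (9.18 + 6.85) → 27154.82 s.
Total = 384.3 + 27154.82 = 27539.12 s = 7.65 hours.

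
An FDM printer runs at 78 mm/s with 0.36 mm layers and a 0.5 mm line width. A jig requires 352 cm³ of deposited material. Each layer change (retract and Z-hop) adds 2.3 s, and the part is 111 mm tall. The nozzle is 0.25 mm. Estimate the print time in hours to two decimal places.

Bead cross-section = 0.36 × 0.5 = 0.18 mm².
Toolpath length = 352 cm³ / 0.18 mm² = 352000 / 0.18 = 1955555.6 mm.
Print-move time: 1955555.6 / 78 → 25071.2 s.
Layers = ⌈111/0.36⌉ = 309.
Layer-change overhead = 309 × 2.3 = 710.7 s.
Total = 25071.2 + 710.7 = 25781.9 s = 7.16 hours.

7.16 hours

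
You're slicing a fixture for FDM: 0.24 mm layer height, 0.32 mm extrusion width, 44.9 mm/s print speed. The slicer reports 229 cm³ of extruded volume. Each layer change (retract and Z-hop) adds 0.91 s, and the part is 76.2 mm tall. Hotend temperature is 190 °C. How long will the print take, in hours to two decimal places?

18.53 hours

Extrusion cross-section = 0.24 × 0.32 = 0.0768 mm².
Total extruded path = 229000/0.0768 = 2981770.8 mm.
Time extruding = 2981770.8 / 44.9, so 66409.1 s.
Number of layers: 76.2 / 0.24 → 318 (rounded up).
Non-print overhead = 318 × 0.91, so 289.38 s.
Total = 66409.1 + 289.38 = 66698.48 s = 18.53 hours.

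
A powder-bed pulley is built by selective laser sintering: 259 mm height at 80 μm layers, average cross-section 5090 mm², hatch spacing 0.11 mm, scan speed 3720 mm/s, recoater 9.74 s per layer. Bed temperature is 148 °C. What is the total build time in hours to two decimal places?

Layers = ⌈259/0.08⌉ = 3238.
Per-layer scan distance: 5090 / 0.11 → 46272.7 mm.
Per-layer scan time = 46272.7 / 3720 = 12.4389 s.
Per-layer time = 12.4389 + 9.74 = 22.1789 s.
Build time = 3238 × 22.1789 = 71815.2782 s = 19.95 hours.

19.95 hours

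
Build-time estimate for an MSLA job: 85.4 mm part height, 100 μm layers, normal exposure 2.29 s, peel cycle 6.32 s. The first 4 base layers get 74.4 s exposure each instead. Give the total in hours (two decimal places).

2.12 hours

Layers = ⌈85.4/0.1⌉ = 854.
Base layers: 4 × (74.4 + 6.32) → 322.88 s.
Regular layers = 850 × (2.29 + 6.32), so 7318.5 s.
Sum: 322.88 + 7318.5 = 7641.38 s → 2.12 hours.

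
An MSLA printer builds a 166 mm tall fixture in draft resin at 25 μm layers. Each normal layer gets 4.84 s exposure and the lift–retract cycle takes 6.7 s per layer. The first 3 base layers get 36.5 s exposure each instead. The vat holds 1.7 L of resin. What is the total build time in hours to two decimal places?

Layer count = ceil(166 / 0.025) = 6640.
Bottom layers = 3 × (36.5 + 6.7), so 129.6 s.
Regular layers = 6637 × (4.84 + 6.7), so 76590.98 s.
Sum: 129.6 + 76590.98 = 76720.58 s → 21.31 hours.

21.31 hours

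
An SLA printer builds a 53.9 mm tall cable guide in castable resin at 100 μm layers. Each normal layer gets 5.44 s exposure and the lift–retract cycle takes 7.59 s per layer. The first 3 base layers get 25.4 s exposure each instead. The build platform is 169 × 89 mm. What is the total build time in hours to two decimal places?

Number of layers: 53.9 / 0.1 → 539 (rounded up).
Bottom layers: 3 × (25.4 + 7.59) → 98.97 s.
Regular layers: 536 × (5.44 + 7.59) → 6984.08 s.
Total = 98.97 + 6984.08 = 7083.05 s = 1.97 hours.

1.97 hours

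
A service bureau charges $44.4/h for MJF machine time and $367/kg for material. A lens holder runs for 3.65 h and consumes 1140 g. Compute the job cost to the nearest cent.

Time charge: 44.4 × 3.65 → $162.06.
Feedstock cost = 367 × 1140/1000 = $418.38.
Total = 162.06 + 418.38 = $580.44.

$580.44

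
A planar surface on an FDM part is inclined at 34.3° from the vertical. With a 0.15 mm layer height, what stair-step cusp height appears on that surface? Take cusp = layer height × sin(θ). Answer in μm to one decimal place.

sin(34.3°) = 0.5635, so cusp = 0.15 × 0.5635 = 0.084525 mm → 84.5 μm.

84.5 μm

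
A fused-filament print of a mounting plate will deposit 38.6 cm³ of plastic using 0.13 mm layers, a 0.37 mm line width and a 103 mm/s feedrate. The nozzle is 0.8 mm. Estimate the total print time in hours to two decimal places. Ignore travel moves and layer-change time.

2.16 hours

Line area: 0.13 × 0.37 → 0.0481 mm².
Toolpath length = 38.6 cm³ / 0.0481 mm² = 38600 / 0.0481 = 802494.8 mm.
Print-move time = 802494.8 / 103, so 7791.2 s.
Converting: 7791.2 s = 2.16 hours.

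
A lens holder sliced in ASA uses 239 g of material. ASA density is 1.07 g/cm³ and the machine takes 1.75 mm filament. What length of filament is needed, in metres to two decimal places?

Volume = 239 g / 1.07 g·cm⁻³ = 223.3645 cm³ = 223364.5 mm³.
Filament cross-section = π × (1.75/2)² = 2.4053 mm².
L = V/A = 223364.5/2.4053 = 92863.47 mm → 92.86 m.

92.86 m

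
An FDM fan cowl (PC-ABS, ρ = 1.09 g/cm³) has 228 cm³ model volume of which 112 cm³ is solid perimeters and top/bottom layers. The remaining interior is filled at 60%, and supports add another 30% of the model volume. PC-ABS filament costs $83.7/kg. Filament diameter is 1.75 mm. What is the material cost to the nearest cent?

Interior volume = 228 − 112 = 116 cm³.
Deposited infill = 0.60 × 116 = 69.6 cm³.
Support: 0.30 × 228 → 68.4 cm³.
Total extruded = 112 + 69.6 + 68.4 = 250 cm³.
Mass: 250 × 1.09 → 272.5 g.
Cost = 272.5 g / 1000 × $83.7/kg = $22.81.

$22.81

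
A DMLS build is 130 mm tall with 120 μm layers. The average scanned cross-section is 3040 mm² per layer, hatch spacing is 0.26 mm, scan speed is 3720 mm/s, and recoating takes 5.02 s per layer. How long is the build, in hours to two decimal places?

Layer count = ceil(130 / 0.12) = 1084.
Scan path per layer = 3040 / 0.26, so 11692.3 mm.
Laser time per layer = 11692.3 / 3720, so 3.1431 s.
Per-layer time: 3.1431 + 5.02 → 8.1631 s.
Total: 1084 × 8.1631 s = 8848.8004 s → 2.46 hours.

2.46 hours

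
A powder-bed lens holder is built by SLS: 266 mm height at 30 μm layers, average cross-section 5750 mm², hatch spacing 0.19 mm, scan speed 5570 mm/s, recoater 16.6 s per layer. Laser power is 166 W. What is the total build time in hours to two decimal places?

54.27 hours

Layer count = ceil(266 / 0.03) = 8867.
Scan path per layer: 5750 / 0.19 → 30263.2 mm.
Per-layer scan time: 30263.2 / 5570 → 5.4332 s.
Per-layer time: 5.4332 + 16.6 → 22.0332 s.
Build time = 8867 × 22.0332 = 195368.3844 s = 54.27 hours.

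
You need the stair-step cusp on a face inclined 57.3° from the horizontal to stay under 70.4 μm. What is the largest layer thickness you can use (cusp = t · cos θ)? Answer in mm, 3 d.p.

0.130 mm

cos(57.3°) = 0.5402; t_max = 0.0704/0.5402 = 0.130 mm.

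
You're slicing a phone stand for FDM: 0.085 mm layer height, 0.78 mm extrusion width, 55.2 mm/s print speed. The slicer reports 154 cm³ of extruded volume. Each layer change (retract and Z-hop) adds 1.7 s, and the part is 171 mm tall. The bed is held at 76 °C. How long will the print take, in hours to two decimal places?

12.64 hours

Extrusion cross-section = 0.085 × 0.78 = 0.0663 mm².
Total extruded path = 154000/0.0663 = 2322775.3 mm.
Extrusion time = 2322775.3 / 55.2, so 42079.3 s.
Layers = ⌈171/0.085⌉ = 2012.
Non-print overhead = 2012 × 1.7 = 3420.4 s.
Total = 42079.3 + 3420.4 = 45499.7 s = 12.64 hours.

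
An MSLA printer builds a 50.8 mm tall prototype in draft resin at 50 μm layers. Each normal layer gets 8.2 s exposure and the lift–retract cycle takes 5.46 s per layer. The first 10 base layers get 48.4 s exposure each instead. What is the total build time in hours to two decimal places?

3.97 hours

Number of layers: 50.8 / 0.05 → 1016 (rounded up).
Base layers = 10 × (48.4 + 5.46) = 538.6 s.
Normal layers: 1006 × (8.2 + 5.46) → 13741.96 s.
Sum: 538.6 + 13741.96 = 14280.56 s → 3.97 hours.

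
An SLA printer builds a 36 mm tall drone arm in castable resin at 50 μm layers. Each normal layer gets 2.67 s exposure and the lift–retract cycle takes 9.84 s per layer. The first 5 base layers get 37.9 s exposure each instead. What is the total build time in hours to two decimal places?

Layers = ⌈36/0.05⌉ = 720.
Base layers = 5 × (37.9 + 9.84), so 238.7 s.
Regular layers: 715 × (2.67 + 9.84) → 8944.65 s.
Total = 238.7 + 8944.65 = 9183.35 s = 2.55 hours.

2.55 hours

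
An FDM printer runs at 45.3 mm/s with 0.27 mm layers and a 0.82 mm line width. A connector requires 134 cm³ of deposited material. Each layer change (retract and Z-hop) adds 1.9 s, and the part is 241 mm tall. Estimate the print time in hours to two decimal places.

Extrusion cross-section: 0.27 × 0.82 → 0.2214 mm².
Toolpath length = 134 cm³ / 0.2214 mm² = 134000 / 0.2214 = 605239.4 mm.
Print-move time: 605239.4 / 45.3 → 13360.7 s.
Number of layers: 241 / 0.27 → 893 (rounded up).
Z-hop total: 893 × 1.9 → 1696.7 s.
Altogether 13360.7 + 1696.7 = 15057.4 s, i.e. 4.18 hours.

4.18 hours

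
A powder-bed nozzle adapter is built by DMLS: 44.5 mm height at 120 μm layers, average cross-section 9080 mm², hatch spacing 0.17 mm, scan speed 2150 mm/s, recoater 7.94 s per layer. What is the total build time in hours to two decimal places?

Layers = ⌈44.5/0.12⌉ = 371.
Per-layer scan distance = 9080 / 0.17, so 53411.8 mm.
Scan time per layer = 53411.8 / 2150, so 24.8427 s.
Layer cycle = 24.8427 + 7.94, so 32.7827 s.
Total: 371 × 32.7827 s = 12162.3817 s → 3.38 hours.

3.38 hours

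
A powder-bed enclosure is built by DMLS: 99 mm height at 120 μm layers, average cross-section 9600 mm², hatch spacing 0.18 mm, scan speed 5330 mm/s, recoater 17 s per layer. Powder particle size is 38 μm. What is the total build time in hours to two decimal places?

6.19 hours

Number of layers: 99 / 0.12 → 825 (rounded up).
Scan path per layer = 9600 / 0.18 = 53333.3 mm.
Scan time per layer = 53333.3 / 5330, so 10.0062 s.
Time per layer = 10.0062 + 17, so 27.0062 s.
825 layers × 27.0062 s/layer = 22280.115 s, i.e. 6.19 hours.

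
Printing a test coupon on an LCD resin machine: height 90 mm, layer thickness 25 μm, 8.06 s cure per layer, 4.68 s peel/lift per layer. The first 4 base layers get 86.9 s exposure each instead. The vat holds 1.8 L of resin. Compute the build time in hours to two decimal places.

12.83 hours

Number of layers: 90 / 0.025 → 3600 (rounded up).
Burn-in layers = 4 × (86.9 + 4.68) = 366.32 s.
Normal layers: 3596 × (8.06 + 4.68) → 45813.04 s.
Sum: 366.32 + 45813.04 = 46179.36 s → 12.83 hours.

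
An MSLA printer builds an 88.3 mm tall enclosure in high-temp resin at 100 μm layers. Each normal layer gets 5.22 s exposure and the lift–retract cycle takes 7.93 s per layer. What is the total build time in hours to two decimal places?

3.23 hours

Number of layers: 88.3 / 0.1 → 883 (rounded up).
Cycle time = 5.22 + 7.93, so 13.15 s.
Total = 883 × 13.15 = 11611.45 s = 3.23 hours.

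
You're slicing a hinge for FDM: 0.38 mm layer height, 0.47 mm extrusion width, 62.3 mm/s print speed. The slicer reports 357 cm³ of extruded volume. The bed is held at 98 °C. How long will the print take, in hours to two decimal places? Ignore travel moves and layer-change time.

8.91 hours

Line area: 0.38 × 0.47 → 0.1786 mm².
Toolpath length = 357 cm³ / 0.1786 mm² = 357000 / 0.1786 = 1998880.2 mm.
Print-move time = 1998880.2 / 62.3 = 32084.8 s.
32084.8 s = 8.91 hours.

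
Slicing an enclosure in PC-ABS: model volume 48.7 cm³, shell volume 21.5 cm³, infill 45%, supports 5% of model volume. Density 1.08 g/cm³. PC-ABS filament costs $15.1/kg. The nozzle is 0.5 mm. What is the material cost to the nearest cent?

$0.59

Volume inside the shell = 48.7 − 21.5, so 27.2 cm³.
Deposited infill = 0.45 × 27.2 = 12.24 cm³.
Support = 0.05 × 48.7 = 2.435 cm³.
Total extruded = 21.5 + 12.24 + 2.435 = 36.175 cm³.
Mass = 36.175 × 1.08 = 39.069 g.
Cost = 39.069 g / 1000 × $15.1/kg = $0.59.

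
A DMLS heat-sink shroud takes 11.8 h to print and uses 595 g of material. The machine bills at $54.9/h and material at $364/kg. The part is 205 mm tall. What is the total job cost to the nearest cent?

Machine-time cost = 54.9 × 11.8, so $647.82.
Material cost: 364 × 595/1000 → $216.58.
Job cost: 647.82 + 216.58 = $864.40.

$864.40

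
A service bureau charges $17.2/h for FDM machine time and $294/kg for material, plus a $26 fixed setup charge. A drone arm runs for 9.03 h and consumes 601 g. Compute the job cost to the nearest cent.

$358.01

Machine cost = 17.2 × 9.03 = $155.316.
Material cost = 294 × 601/1000, so $176.694.
Total = 155.316 + 176.694 + 26 = $358.01.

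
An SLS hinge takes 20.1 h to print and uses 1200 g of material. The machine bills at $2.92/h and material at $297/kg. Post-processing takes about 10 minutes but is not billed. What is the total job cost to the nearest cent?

$415.09

Time charge = 2.92 × 20.1, so $58.692.
Feedstock cost = 297 × 1200/1000, so $356.40.
Job cost: 58.692 + 356.40 = 415.092 ≈ $415.09.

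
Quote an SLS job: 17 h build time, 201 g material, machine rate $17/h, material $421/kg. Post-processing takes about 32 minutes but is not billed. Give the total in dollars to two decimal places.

Machine-time cost = 17 × 17 = $289.00.
Material cost: 421 × 201/1000 → $84.621.
Job cost: 289.00 + 84.621 = 373.621 ≈ $373.62.

$373.62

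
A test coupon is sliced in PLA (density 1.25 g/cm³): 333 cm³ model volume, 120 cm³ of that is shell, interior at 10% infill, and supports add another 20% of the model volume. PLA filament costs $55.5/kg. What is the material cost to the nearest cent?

$14.42

Interior volume = 333 − 120 = 213 cm³.
Infill volume = 0.10 × 213 = 21.3 cm³.
Support: 0.20 × 333 → 66.6 cm³.
Deposited volume = 120 + 21.3 + 66.6 = 207.9 cm³.
Mass = 207.9 × 1.25 = 259.875 g.
At $55.5/kg: 259.875/1000 × 55.5 = $14.42.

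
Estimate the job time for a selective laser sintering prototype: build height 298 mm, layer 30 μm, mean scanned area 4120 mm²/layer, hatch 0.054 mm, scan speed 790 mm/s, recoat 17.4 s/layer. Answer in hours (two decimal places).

314.51 hours

Number of layers: 298 / 0.03 → 9934 (rounded up).
Scan path per layer: 4120 / 0.054 → 76296.3 mm.
Per-layer scan time: 76296.3 / 790 → 96.5776 s.
Per-layer time = 96.5776 + 17.4, so 113.9776 s.
Total: 9934 × 113.9776 s = 1132253.4784 s → 314.51 hours.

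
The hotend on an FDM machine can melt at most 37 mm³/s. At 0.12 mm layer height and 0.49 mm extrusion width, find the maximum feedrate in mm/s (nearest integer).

629 mm/s

Extrusion cross-section: 0.12 × 0.49 → 0.0588 mm².
Max speed = 37 / 0.0588 = 629.25 ≈ 629 mm/s.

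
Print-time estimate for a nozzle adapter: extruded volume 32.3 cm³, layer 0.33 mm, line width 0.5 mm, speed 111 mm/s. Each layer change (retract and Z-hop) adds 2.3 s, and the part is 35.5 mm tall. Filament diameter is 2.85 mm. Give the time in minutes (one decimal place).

33.5 minutes

Line area = 0.33 × 0.5 = 0.165 mm².
Toolpath length = 32.3 cm³ / 0.165 mm² = 32300 / 0.165 = 195757.6 mm.
Time extruding: 195757.6 / 111 → 1763.6 s.
Layer count = ceil(35.5 / 0.33) = 108.
Layer-change overhead = 108 × 2.3 = 248.4 s.
Total = 1763.6 + 248.4 = 2012 s = 33.5 minutes.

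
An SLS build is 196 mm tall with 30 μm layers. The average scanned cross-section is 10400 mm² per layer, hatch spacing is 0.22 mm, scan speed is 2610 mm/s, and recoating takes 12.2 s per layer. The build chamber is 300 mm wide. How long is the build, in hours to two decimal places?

55.02 hours

Number of layers: 196 / 0.03 → 6534 (rounded up).
Hatch length per layer: 10400 / 0.22 → 47272.7 mm.
Laser time per layer: 47272.7 / 2610 → 18.1121 s.
Per-layer time = 18.1121 + 12.2, so 30.3121 s.
6534 layers × 30.3121 s/layer = 198059.2614 s, i.e. 55.02 hours.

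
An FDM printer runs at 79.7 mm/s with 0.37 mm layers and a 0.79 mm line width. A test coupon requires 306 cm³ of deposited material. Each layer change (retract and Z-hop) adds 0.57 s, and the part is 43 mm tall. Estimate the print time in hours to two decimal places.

Line area = 0.37 × 0.79 = 0.2923 mm².
Path length: 306000 mm³ / 0.2923 mm² → 1046869.7 mm.
Extrusion time = 1046869.7 / 79.7, so 13135.1 s.
Number of layers: 43 / 0.37 → 117 (rounded up).
Z-hop total = 117 × 0.57, so 66.69 s.
Total = 13135.1 + 66.69 = 13201.79 s = 3.67 hours.

3.67 hours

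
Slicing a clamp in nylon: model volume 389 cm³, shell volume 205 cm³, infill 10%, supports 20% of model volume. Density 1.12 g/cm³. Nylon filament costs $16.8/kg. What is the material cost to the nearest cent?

$5.67

Infill region: 389 − 205 → 184 cm³.
Deposited infill = 0.10 × 184 = 18.4 cm³.
Support = 0.20 × 389 = 77.8 cm³.
Total printed volume = 205 + 18.4 + 77.8, so 301.2 cm³.
Mass: 301.2 × 1.12 → 337.344 g.
At $16.8/kg: 337.344/1000 × 16.8 = $5.67.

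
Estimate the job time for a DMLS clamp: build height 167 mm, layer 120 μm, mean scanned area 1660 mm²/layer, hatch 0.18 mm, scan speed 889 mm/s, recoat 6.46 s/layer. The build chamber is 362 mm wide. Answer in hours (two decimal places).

Number of layers: 167 / 0.12 → 1392 (rounded up).
Per-layer scan distance: 1660 / 0.18 → 9222.2 mm.
Laser time per layer = 9222.2 / 889 = 10.3737 s.
Layer cycle = 10.3737 + 6.46, so 16.8337 s.
Build time = 1392 × 16.8337 = 23432.5104 s = 6.51 hours.

6.51 hours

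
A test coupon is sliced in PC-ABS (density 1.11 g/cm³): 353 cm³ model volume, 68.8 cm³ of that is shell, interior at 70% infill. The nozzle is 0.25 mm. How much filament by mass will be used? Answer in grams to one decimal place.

297.2 g

Volume inside the shell = 353 − 68.8, so 284.2 cm³.
Deposited infill = 0.70 × 284.2 = 198.94 cm³.
Total extruded: 68.8 + 198.94 → 267.74 cm³.
Mass = 267.74 × 1.11 = 297.1914 g.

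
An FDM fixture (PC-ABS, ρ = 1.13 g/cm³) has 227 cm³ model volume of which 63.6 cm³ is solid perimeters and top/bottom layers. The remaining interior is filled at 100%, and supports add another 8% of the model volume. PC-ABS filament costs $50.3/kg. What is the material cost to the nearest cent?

$13.93

Volume inside the shell: 227 − 63.6 → 163.4 cm³.
Deposited infill: 1.00 × 163.4 → 163.4 cm³.
Support = 0.08 × 227, so 18.16 cm³.
Total printed volume = 63.6 + 163.4 + 18.16, so 245.16 cm³.
Mass: 245.16 × 1.13 → 277.0308 g.
At $50.3/kg: 277.0308/1000 × 50.3 = $13.93.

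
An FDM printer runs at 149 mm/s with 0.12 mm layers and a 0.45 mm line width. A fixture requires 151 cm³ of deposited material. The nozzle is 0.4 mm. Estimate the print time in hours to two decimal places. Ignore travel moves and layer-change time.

Line area: 0.12 × 0.45 → 0.054 mm².
Toolpath length = 151 cm³ / 0.054 mm² = 151000 / 0.054 = 2796296.3 mm.
Extrusion time: 2796296.3 / 149 → 18767.1 s.
That's 18767.1 s → 5.21 hours.

5.21 hours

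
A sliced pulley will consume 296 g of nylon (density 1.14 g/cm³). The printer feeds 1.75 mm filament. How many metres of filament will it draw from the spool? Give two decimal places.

107.95 m

Extruded volume: 296/1.14 = 259.6491 cm³ (259649.1 mm³).
A = π r² = π × 0.875² = 2.4053 mm².
Length = 259649.1 / 2.4053 = 107948.74 mm = 107.95 m.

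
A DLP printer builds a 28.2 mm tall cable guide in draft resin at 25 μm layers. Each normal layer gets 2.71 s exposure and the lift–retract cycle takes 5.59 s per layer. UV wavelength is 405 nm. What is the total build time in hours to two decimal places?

2.60 hours

Number of layers: 28.2 / 0.025 → 1128 (rounded up).
Each layer takes = 2.71 + 5.59, so 8.3 s.
Total = 1128 × 8.3 = 9362.4 s = 2.60 hours.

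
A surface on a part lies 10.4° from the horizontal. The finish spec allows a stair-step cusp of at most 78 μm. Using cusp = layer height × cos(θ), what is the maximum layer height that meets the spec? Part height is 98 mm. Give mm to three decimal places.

0.079 mm

cos(10.4°) = 0.9836; t_max = 0.078/0.9836 = 0.079 mm.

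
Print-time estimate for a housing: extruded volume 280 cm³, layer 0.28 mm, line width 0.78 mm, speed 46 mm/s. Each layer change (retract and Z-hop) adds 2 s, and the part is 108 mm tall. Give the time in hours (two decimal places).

Extrusion cross-section: 0.28 × 0.78 → 0.2184 mm².
Toolpath length = 280 cm³ / 0.2184 mm² = 280000 / 0.2184 = 1282051.3 mm.
Time extruding = 1282051.3 / 46 = 27870.7 s.
Number of layers: 108 / 0.28 → 386 (rounded up).
Z-hop total: 386 × 2 → 772 s.
Altogether 27870.7 + 772 = 28642.7 s, i.e. 7.96 hours.

7.96 hours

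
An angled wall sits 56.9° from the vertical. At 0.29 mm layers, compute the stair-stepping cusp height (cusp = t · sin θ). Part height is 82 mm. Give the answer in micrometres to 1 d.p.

h_c = t·sin θ = 0.29 × 0.8377 = 0.242933 mm (242.9 μm).

242.9 μm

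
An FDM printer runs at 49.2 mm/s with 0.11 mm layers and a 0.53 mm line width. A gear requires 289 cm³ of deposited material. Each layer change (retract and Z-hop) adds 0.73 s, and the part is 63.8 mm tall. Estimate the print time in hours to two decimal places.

28.10 hours

Line area: 0.11 × 0.53 → 0.0583 mm².
Total extruded path = 289000/0.0583 = 4957118.4 mm.
Time extruding = 4957118.4 / 49.2, so 100754.4 s.
Layer count = ceil(63.8 / 0.11) = 580.
Layer-change overhead = 580 × 0.73, so 423.4 s.
Altogether 100754.4 + 423.4 = 101177.8 s, i.e. 28.10 hours.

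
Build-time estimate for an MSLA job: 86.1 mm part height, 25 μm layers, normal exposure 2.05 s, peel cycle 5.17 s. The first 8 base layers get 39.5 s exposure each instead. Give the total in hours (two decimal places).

Number of layers: 86.1 / 0.025 → 3444 (rounded up).
Burn-in layers = 8 × (39.5 + 5.17) = 357.36 s.
Regular layers = 3436 × (2.05 + 5.17) = 24807.92 s.
Sum: 357.36 + 24807.92 = 25165.28 s → 6.99 hours.

6.99 hours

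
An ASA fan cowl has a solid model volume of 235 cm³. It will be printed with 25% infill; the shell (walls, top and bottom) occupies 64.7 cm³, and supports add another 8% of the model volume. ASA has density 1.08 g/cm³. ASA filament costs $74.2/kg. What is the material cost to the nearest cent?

$10.10

Infill region = 235 − 64.7, so 170.3 cm³.
Deposited infill = 0.25 × 170.3 = 42.575 cm³.
Support = 0.08 × 235 = 18.8 cm³.
Total printed volume = 64.7 + 42.575 + 18.8 = 126.075 cm³.
Mass = 126.075 × 1.08, so 136.161 g.
Cost = 136.161 g / 1000 × $74.2/kg = $10.10.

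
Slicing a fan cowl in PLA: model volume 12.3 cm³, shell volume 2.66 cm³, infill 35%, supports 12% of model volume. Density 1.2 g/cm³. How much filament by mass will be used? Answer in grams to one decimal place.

9.0 g

Volume inside the shell: 12.3 − 2.66 → 9.64 cm³.
Infill volume = 0.35 × 9.64, so 3.374 cm³.
Support = 0.12 × 12.3 = 1.476 cm³.
Deposited volume = 2.66 + 3.374 + 1.476, so 7.51 cm³.
Mass = 7.51 × 1.2, so 9.012 g.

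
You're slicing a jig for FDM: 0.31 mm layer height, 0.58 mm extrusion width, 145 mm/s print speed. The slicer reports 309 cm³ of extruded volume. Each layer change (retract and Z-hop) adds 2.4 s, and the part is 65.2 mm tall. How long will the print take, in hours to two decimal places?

3.43 hours

Line area: 0.31 × 0.58 → 0.1798 mm².
Total extruded path = 309000/0.1798 = 1718576.2 mm.
Extrusion time = 1718576.2 / 145 = 11852.2 s.
Number of layers: 65.2 / 0.31 → 211 (rounded up).
Non-print overhead: 211 × 2.4 → 506.4 s.
Altogether 11852.2 + 506.4 = 12358.6 s, i.e. 3.43 hours.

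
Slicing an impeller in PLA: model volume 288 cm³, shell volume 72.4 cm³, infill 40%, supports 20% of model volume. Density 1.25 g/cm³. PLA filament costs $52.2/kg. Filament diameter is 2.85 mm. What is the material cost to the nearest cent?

Interior volume = 288 − 72.4, so 215.6 cm³.
Deposited infill: 0.40 × 215.6 → 86.24 cm³.
Support: 0.20 × 288 → 57.6 cm³.
Total extruded: 72.4 + 86.24 + 57.6 → 216.24 cm³.
Mass: 216.24 × 1.25 → 270.3 g.
At $52.2/kg: 270.3/1000 × 52.2 = $14.11.

$14.11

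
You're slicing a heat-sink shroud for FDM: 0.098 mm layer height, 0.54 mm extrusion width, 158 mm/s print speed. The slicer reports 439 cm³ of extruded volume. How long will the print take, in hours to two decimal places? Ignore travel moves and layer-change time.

Line area: 0.098 × 0.54 → 0.05292 mm².
Total extruded path = 439000/0.05292 = 8295540.4 mm.
Time extruding = 8295540.4 / 158, so 52503.4 s.
52503.4 s = 14.58 hours.

14.58 hours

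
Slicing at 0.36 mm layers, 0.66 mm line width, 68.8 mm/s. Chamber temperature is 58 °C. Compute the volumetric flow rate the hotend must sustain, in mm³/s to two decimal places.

16.35

Bead cross-section = 0.36 × 0.66, so 0.2376 mm².
Q = v·A = 68.8 × 0.2376 = 16.35 mm³/s.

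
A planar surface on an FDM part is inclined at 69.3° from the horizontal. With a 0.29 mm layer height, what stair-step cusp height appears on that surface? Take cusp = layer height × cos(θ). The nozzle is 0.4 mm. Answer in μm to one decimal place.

102.5 μm

h_c = t·cos θ = 0.29 × 0.3535 = 0.102515 mm (102.5 μm).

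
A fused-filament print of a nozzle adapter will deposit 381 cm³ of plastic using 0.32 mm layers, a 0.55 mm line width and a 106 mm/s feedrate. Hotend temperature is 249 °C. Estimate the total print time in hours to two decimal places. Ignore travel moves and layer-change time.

Bead cross-section = 0.32 × 0.55 = 0.176 mm².
Toolpath length = 381 cm³ / 0.176 mm² = 381000 / 0.176 = 2164772.7 mm.
Extrusion time: 2164772.7 / 106 → 20422.4 s.
That's 20422.4 s → 5.67 hours.

5.67 hours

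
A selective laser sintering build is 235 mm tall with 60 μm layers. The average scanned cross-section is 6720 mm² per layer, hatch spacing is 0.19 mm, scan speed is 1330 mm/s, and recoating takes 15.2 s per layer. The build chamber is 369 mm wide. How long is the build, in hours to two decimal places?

Number of layers: 235 / 0.06 → 3917 (rounded up).
Per-layer scan distance = 6720 / 0.19, so 35368.4 mm.
Per-layer scan time = 35368.4 / 1330, so 26.5928 s.
Layer cycle: 26.5928 + 15.2 → 41.7928 s.
Total: 3917 × 41.7928 s = 163702.3976 s → 45.47 hours.

45.47 hours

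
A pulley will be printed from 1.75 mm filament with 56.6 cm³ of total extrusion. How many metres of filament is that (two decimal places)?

A = π r² = π × 0.875² = 2.4053 mm².
L = 56600 mm³ / 2.4053 mm² = 23531.37 mm, i.e. 23.53 m.

23.53 m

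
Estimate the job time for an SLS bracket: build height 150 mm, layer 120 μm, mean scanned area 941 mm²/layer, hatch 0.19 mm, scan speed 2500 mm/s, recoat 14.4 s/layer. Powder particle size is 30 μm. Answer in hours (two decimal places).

5.69 hours

Layers = ⌈150/0.12⌉ = 1250.
Per-layer scan distance: 941 / 0.19 → 4952.6 mm.
Laser time per layer: 4952.6 / 2500 → 1.981 s.
Time per layer = 1.981 + 14.4, so 16.381 s.
1250 layers × 16.381 s/layer = 20476.25 s, i.e. 5.69 hours.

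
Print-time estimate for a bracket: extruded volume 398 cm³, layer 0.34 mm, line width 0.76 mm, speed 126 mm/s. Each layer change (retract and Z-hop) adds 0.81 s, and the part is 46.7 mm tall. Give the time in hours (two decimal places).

Bead cross-section: 0.34 × 0.76 → 0.2584 mm².
Path length: 398000 mm³ / 0.2584 mm² → 1540247.7 mm.
Time extruding: 1540247.7 / 126 → 12224.2 s.
Layer count = ceil(46.7 / 0.34) = 138.
Layer-change overhead = 138 × 0.81, so 111.78 s.
Total = 12224.2 + 111.78 = 12335.98 s = 3.43 hours.

3.43 hours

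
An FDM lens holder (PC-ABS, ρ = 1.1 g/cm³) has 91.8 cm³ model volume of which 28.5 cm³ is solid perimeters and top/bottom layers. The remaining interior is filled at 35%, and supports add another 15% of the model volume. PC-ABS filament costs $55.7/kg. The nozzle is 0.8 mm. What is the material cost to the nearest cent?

Interior volume = 91.8 − 28.5 = 63.3 cm³.
Deposited infill: 0.35 × 63.3 → 22.155 cm³.
Support = 0.15 × 91.8 = 13.77 cm³.
Total extruded = 28.5 + 22.155 + 13.77 = 64.425 cm³.
Mass = 64.425 × 1.1 = 70.8675 g.
At $55.7/kg: 70.8675/1000 × 55.7 = $3.95.

$3.95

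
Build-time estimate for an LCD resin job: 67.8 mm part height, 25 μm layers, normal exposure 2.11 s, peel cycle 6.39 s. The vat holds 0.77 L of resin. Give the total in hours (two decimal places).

6.40 hours

Layers = ⌈67.8/0.025⌉ = 2712.
Each layer takes = 2.11 + 6.39, so 8.5 s.
Build time: 2712 × 8.5 s = 23052 s, i.e. 6.40 hours.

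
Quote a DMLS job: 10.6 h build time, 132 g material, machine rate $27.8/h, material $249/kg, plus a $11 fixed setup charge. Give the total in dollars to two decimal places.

$338.55

Machine-time cost = 27.8 × 10.6, so $294.68.
Material cost = 249 × 132/1000 = $32.868.
Total = 294.68 + 32.868 + 11 = 338.548 ≈ $338.55.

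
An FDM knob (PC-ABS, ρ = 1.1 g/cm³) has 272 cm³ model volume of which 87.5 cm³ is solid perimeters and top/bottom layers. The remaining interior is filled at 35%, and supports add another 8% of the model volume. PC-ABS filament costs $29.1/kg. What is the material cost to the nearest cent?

Volume inside the shell: 272 − 87.5 → 184.5 cm³.
Infill volume = 0.35 × 184.5 = 64.575 cm³.
Support = 0.08 × 272, so 21.76 cm³.
Total printed volume = 87.5 + 64.575 + 21.76 = 173.835 cm³.
Mass = 173.835 × 1.1 = 191.2185 g.
At $29.1/kg: 191.2185/1000 × 29.1 = $5.56.

$5.56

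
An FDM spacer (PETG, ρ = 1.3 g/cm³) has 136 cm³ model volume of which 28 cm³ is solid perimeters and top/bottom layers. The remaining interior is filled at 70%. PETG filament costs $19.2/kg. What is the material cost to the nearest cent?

Infill region = 136 − 28, so 108 cm³.
Deposited infill = 0.70 × 108, so 75.6 cm³.
Total extruded = 28 + 75.6 = 103.6 cm³.
Mass: 103.6 × 1.3 → 134.68 g.
Cost = 134.68 g / 1000 × $19.2/kg = $2.59.

$2.59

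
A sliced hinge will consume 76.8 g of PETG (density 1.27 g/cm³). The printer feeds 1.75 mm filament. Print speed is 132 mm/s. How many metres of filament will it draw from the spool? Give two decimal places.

Volume = 76.8 g / 1.27 g·cm⁻³ = 60.4724 cm³ = 60472.4 mm³.
Filament cross-section = π × (1.75/2)² = 2.4053 mm².
L = V/A = 60472.4/2.4053 = 25141.31 mm → 25.14 m.

25.14 m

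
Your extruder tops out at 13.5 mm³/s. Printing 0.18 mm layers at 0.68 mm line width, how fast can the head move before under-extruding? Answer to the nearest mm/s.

Extrusion cross-section: 0.18 × 0.68 → 0.1224 mm².
v_max = Q/A = 13.5/0.1224 = 110.29 mm/s → 110 mm/s.

110 mm/s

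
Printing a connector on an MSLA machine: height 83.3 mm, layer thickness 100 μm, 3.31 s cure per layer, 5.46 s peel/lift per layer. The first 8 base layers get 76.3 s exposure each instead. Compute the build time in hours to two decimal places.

2.19 hours

Number of layers: 83.3 / 0.1 → 833 (rounded up).
Base layers: 8 × (76.3 + 5.46) → 654.08 s.
Normal layers: 825 × (3.31 + 5.46) → 7235.25 s.
Total = 654.08 + 7235.25 = 7889.33 s = 2.19 hours.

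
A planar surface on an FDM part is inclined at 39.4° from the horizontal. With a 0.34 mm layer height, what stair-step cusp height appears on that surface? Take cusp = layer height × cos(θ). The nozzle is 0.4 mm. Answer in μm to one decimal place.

262.7 μm

cos(39.4°) = 0.7727, so cusp = 0.34 × 0.7727 = 0.262718 mm → 262.7 μm.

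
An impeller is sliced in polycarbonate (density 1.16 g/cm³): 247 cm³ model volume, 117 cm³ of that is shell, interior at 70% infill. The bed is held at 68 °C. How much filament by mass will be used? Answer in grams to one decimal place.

Volume inside the shell: 247 − 117 → 130 cm³.
Infill deposited = 0.70 × 130, so 91 cm³.
Deposited volume: 117 + 91 → 208 cm³.
Mass: 208 × 1.16 → 241.28 g.

241.3 g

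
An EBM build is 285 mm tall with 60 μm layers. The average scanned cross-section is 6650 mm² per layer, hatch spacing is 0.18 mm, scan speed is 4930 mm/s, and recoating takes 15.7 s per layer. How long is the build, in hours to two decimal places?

30.60 hours

Layer count = ceil(285 / 0.06) = 4750.
Per-layer scan distance: 6650 / 0.18 → 36944.4 mm.
Beam time per layer = 36944.4 / 4930 = 7.4938 s.
Per-layer time = 7.4938 + 15.7, so 23.1938 s.
4750 layers × 23.1938 s/layer = 110170.55 s, i.e. 30.60 hours.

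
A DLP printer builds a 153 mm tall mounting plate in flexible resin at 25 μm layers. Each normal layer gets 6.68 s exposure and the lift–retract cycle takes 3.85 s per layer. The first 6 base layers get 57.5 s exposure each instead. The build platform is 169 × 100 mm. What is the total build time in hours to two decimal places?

17.99 hours

Layers = ⌈153/0.025⌉ = 6120.
Base layers = 6 × (57.5 + 3.85) = 368.1 s.
Regular layers: 6114 × (6.68 + 3.85) → 64380.42 s.
Total = 368.1 + 64380.42 = 64748.52 s = 17.99 hours.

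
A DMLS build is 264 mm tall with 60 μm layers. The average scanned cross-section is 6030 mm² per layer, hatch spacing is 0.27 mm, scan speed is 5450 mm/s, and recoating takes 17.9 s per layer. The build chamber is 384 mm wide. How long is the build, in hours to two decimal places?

26.89 hours

Layers = ⌈264/0.06⌉ = 4400.
Per-layer scan distance = 6030 / 0.27, so 22333.3 mm.
Per-layer scan time = 22333.3 / 5450 = 4.0979 s.
Per-layer time: 4.0979 + 17.9 → 21.9979 s.
Total: 4400 × 21.9979 s = 96790.76 s → 26.89 hours.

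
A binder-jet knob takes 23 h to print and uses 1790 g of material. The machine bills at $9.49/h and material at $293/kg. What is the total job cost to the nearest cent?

Machine-time cost = 9.49 × 23, so $218.27.
Material cost = 293 × 1790/1000 = $524.47.
Job cost: 218.27 + 524.47 = $742.74.

$742.74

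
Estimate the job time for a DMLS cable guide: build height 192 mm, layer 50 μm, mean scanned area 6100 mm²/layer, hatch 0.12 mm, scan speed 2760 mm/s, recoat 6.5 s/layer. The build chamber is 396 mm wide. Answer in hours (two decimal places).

Layer count = ceil(192 / 0.05) = 3840.
Per-layer scan distance: 6100 / 0.12 → 50833.3 mm.
Scan time per layer: 50833.3 / 2760 → 18.4179 s.
Time per layer = 18.4179 + 6.5 = 24.9179 s.
Build time = 3840 × 24.9179 = 95684.736 s = 26.58 hours.

26.58 hours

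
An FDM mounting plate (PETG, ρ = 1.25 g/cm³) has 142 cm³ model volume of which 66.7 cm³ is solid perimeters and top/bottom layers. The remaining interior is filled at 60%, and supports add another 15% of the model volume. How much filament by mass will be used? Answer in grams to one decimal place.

Volume inside the shell = 142 − 66.7, so 75.3 cm³.
Infill deposited = 0.60 × 75.3, so 45.18 cm³.
Support = 0.15 × 142 = 21.3 cm³.
Deposited volume: 66.7 + 45.18 + 21.3 → 133.18 cm³.
Mass: 133.18 × 1.25 → 166.475 g.

166.5 g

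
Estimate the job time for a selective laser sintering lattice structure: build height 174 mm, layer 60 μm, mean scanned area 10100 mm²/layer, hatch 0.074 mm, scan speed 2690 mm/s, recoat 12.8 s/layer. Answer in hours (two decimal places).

Layer count = ceil(174 / 0.06) = 2900.
Per-layer scan distance = 10100 / 0.074 = 136486.5 mm.
Laser time per layer = 136486.5 / 2690 = 50.7385 s.
Time per layer = 50.7385 + 12.8, so 63.5385 s.
Build time = 2900 × 63.5385 = 184261.65 s = 51.18 hours.

51.18 hours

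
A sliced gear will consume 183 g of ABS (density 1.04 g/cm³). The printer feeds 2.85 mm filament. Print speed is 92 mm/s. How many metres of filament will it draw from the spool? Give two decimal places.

27.58 m

Extruded volume: 183/1.04 = 175.9615 cm³ (175961.5 mm³).
A = π r² = π × 1.425² = 6.3794 mm².
Length = 175961.5 / 6.3794 = 27582.77 mm = 27.58 m.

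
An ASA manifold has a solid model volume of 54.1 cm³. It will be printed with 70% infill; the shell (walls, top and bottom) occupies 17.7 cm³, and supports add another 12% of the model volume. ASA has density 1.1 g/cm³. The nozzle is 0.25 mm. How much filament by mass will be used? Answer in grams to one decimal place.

54.6 g

Infill region = 54.1 − 17.7 = 36.4 cm³.
Infill deposited = 0.70 × 36.4 = 25.48 cm³.
Support: 0.12 × 54.1 → 6.492 cm³.
Total printed volume: 17.7 + 25.48 + 6.492 → 49.672 cm³.
Mass: 49.672 × 1.1 → 54.6392 g.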